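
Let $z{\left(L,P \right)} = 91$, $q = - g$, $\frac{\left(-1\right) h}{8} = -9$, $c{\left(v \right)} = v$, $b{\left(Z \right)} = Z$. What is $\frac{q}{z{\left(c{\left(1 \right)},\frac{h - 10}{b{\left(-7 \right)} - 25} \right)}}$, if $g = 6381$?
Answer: $- \frac{6381}{91} \approx -70.121$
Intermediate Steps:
$h = 72$ ($h = \left(-8\right) \left(-9\right) = 72$)
$q = -6381$ ($q = \left(-1\right) 6381 = -6381$)
$\frac{q}{z{\left(c{\left(1 \right)},\frac{h - 10}{b{\left(-7 \right)} - 25} \right)}} = - \frac{6381}{91}$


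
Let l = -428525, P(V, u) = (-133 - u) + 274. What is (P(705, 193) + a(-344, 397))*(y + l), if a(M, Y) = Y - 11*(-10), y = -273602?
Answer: -319467785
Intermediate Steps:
P(V, u) = 141 - u
a(M, Y) = 110 + Y (a(M, Y) = Y + 110 = 110 + Y)
(P(705, 193) + a(-344, 397))*(y + l) = ((141 - 1*193) + (110 + 397))*(-273602 - 428525) = ((141 - 193) + 507)*(-702127) = (-52 + 507)*(-702127) = 455*(-702127) = -319467785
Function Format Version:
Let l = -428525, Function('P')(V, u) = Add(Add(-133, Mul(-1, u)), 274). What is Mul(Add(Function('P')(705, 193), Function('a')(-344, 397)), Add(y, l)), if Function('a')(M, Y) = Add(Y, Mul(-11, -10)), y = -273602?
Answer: -319467785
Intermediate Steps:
Function('P')(V, u) = Add(141, Mul(-1, u))
Function('a')(M, Y) = Add(110, Y) (Function('a')(M, Y) = Add(Y, 110) = Add(110, Y))
Mul(Add(Function('P')(705, 193), Function('a')(-344, 397)), Add(y, l)) = Mul(Add(Add(141, Mul(-1, 193)), Add(110, 397)), Add(-273602, -428525)) = Mul(Add(Add(141, -193), 507), -702127) = Mul(Add(-52, 507), -702127) = Mul(455, -702127) = -319467785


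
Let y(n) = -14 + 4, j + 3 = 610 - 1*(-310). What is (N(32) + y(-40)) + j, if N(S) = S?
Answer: 939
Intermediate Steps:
j = 917 (j = -3 + (610 - 1*(-310)) = -3 + (610 + 310) = -3 + 920 = 917)
y(n) = -10
(N(32) + y(-40)) + j = (32 - 10) + 917 = 22 + 917 = 939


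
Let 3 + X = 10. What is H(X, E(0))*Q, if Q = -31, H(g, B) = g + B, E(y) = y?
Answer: -217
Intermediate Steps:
X = 7 (X = -3 + 10 = 7)
H(g, B) = B + g
H(X, E(0))*Q = (0 + 7)*(-31) = 7*(-31) = -217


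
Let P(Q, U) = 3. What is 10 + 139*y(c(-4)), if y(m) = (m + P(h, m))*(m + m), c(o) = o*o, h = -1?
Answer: 84522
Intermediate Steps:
c(o) = o²
y(m) = 2*m*(3 + m) (y(m) = (m + 3)*(m + m) = (3 + m)*(2*m) = 2*m*(3 + m))
10 + 139*y(c(-4)) = 10 + 139*(2*(-4)²*(3 + (-4)²)) = 10 + 139*(2*16*(3 + 16)) = 10 + 139*(2*16*19) = 10 + 139*608 = 10 + 84512 = 84522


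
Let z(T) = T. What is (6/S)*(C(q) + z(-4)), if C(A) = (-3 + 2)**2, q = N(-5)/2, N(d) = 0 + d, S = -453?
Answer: 6/151 ≈ 0.039735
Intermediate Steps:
N(d) = d
q = -5/2 ≈ -2.5000
C(A) = 1 (C(A) = (-1)**2 = 1)
(6/S)*(C(q) + z(-4)) = (6/(-453))*(1 - 4) = (6*(-1/453))*(-3) = -2/151*(-3) = 6/151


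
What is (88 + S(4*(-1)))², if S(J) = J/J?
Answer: 7921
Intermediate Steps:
S(J) = 1
(88 + S(4*(-1)))² = (88 + 1)² = 89² = 7921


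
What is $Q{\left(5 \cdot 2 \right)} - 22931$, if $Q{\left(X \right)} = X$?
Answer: $-22921$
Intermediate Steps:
$Q{\left(5 \cdot 2 \right)} - 22931 = 5 \cdot 2 - 22931 = 10 - 22931 = -22921$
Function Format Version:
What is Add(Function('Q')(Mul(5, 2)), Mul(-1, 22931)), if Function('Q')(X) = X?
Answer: -22921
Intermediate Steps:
Add(Function('Q')(Mul(5, 2)), Mul(-1, 22931)) = Add(Mul(5, 2), Mul(-1, 22931)) = Add(10, -22931) = -22921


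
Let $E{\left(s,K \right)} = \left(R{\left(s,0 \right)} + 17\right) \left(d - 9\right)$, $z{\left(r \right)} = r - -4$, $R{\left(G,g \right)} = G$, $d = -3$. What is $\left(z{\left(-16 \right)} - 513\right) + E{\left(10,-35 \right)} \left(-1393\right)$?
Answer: $450807$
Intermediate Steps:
$z{\left(r \right)} = 4 + r$ ($z{\left(r \right)} = r + 4 = 4 + r$)
$E{\left(s,K \right)} = -204 - 12 s$ ($E{\left(s,K \right)} = \left(s + 17\right) \left(-3 - 9\right) = \left(17 + s\right) \left(-12\right) = -204 - 12 s$)
$\left(z{\left(-16 \right)} - 513\right) + E{\left(10,-35 \right)} \left(-1393\right) = \left(\left(4 - 16\right) - 513\right) + \left(-204 - 120\right) \left(-1393\right) = \left(-12 - 513\right) + \left(-204 - 120\right) \left(-1393\right) = -525 - -451332 = -525 + 451332 = 450807$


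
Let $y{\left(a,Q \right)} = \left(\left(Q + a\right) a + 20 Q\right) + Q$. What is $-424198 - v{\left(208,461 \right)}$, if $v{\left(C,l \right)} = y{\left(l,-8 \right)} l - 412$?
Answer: $-96618351$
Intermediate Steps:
$y{\left(a,Q \right)} = 21 Q + a \left(Q + a\right)$ ($y{\left(a,Q \right)} = \left(a \left(Q + a\right) + 20 Q\right) + Q = \left(20 Q + a \left(Q + a\right)\right) + Q = 21 Q + a \left(Q + a\right)$)
$v{\left(C,l \right)} = -412 + l \left(-168 + l^{2} - 8 l\right)$ ($v{\left(C,l \right)} = \left(l^{2} + 21 \left(-8\right) - 8 l\right) l - 412 = \left(l^{2} - 168 - 8 l\right) l - 412 = \left(-168 + l^{2} - 8 l\right) l - 412 = l \left(-168 + l^{2} - 8 l\right) - 412 = -412 + l \left(-168 + l^{2} - 8 l\right)$)
$-424198 - v{\left(208,461 \right)} = -424198 - \left(-412 - 461 \left(168 - 461^{2} + 8 \cdot 461\right)\right) = -424198 - \left(-412 - 461 \left(168 - 212521 + 3688\right)\right) = -424198 - \left(-412 - 461 \left(-208665\right)\right) = -424198 - \left(-412 + 96194565\right) = -424198 - 96194153 = -96618351$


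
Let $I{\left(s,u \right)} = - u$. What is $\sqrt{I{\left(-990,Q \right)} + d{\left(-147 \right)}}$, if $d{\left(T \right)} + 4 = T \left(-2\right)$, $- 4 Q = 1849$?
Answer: $\frac{\sqrt{3009}}{2} \approx 27.427$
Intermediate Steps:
$Q = - \frac{1849}{4}$ ($Q = \left(- \frac{1}{4}\right) 1849 = - \frac{1849}{4} \approx -462.25$)
$d{\left(T \right)} = -4 - 2 T$ ($d{\left(T \right)} = -4 + T \left(-2\right) = -4 - 2 T$)
$\sqrt{I{\left(-990,Q \right)} + d{\left(-147 \right)}} = \sqrt{\left(-1\right) \left(- \frac{1849}{4}\right) - -290} = \sqrt{\frac{1849}{4} + \left(-4 + 294\right)} = \sqrt{\frac{1849}{4} + 290} = \sqrt{\frac{3009}{4}} = \frac{\sqrt{3009}}{2}$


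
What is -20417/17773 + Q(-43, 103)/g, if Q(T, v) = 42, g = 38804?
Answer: -395757401/344831746 ≈ -1.1477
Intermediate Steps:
-20417/17773 + Q(-43, 103)/g = -20417/17773 + 42/38804 = -20417*1/17773 + 42*(1/38804) = -20417/17773 + 21/19402 = -395757401/344831746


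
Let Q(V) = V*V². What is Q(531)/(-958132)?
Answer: -149721291/958132 ≈ -156.26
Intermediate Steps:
Q(V) = V³
Q(531)/(-958132) = 531³/(-958132) = 149721291*(-1/958132) = -149721291/958132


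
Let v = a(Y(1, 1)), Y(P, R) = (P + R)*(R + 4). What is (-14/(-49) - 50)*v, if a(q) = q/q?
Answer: -348/7 ≈ -49.714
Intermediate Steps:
Y(P, R) = (4 + R)*(P + R) (Y(P, R) = (P + R)*(4 + R) = (4 + R)*(P + R))
a(q) = 1
v = 1
(-14/(-49) - 50)*v = (-14/(-49) - 50)*1 = (-14*(-1/49) - 50)*1 = (2/7 - 50)*1 = -348/7*1 = -348/7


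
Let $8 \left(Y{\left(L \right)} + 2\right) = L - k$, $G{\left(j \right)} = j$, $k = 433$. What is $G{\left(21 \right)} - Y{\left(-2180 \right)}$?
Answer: $\frac{2797}{8} \approx 349.63$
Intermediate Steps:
$Y{\left(L \right)} = - \frac{449}{8} + \frac{L}{8}$ ($Y{\left(L \right)} = -2 + \frac{L - 433}{8} = -2 + \frac{-433 + L}{8} = -2 + \left(- \frac{433}{8} + \frac{L}{8}\right) = - \frac{449}{8} + \frac{L}{8}$)
$G{\left(21 \right)} - Y{\left(-2180 \right)} = 21 - \left(- \frac{449}{8} + \frac{1}{8} \left(-2180\right)\right) = 21 - \left(- \frac{449}{8} - \frac{545}{2}\right) = 21 - - \frac{2629}{8} = 21 + \frac{2629}{8} = \frac{2797}{8}$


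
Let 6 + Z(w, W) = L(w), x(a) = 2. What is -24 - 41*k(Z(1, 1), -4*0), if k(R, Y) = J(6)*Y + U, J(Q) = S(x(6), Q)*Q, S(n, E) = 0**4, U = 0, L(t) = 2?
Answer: -24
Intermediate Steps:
S(n, E) = 0
J(Q) = 0 (J(Q) = 0*Q = 0)
Z(w, W) = -4 (Z(w, W) = -6 + 2 = -4)
k(R, Y) = 0 (k(R, Y) = 0*Y + 0 = 0 + 0 = 0)
-24 - 41*k(Z(1, 1), -4*0) = -24 - 41*0 = -24 + 0 = -24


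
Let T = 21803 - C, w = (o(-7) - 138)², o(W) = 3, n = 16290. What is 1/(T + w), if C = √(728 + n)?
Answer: 20014/801111883 + √17018/1602223766 ≈ 2.5064e-5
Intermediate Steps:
C = √17018 (C = √(728 + 16290) = √17018 ≈ 130.45)
w = 18225 (w = (3 - 138)² = (-135)² = 18225)
T = 21803 - √17018 ≈ 21673.
1/(T + w) = 1/((21803 - √17018) + 18225) = 1/(40028 - √17018)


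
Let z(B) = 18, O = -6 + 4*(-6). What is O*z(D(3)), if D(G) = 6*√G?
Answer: -540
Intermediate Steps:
O = -30 (O = -6 - 24 = -30)
O*z(D(3)) = -30*18 = -540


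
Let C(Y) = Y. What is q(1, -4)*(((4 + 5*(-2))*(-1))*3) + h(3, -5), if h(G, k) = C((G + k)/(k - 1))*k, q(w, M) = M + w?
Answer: -167/3 ≈ -55.667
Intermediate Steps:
h(G, k) = k*(G + k)/(-1 + k) (h(G, k) = ((G + k)/(k - 1))*k = ((G + k)/(-1 + k))*k = k*(G + k)/(-1 + k))
q(1, -4)*(((4 + 5*(-2))*(-1))*3) + h(3, -5) = (-4 + 1)*(((4 + 5*(-2))*(-1))*3) - 5*(3 - 5)/(-1 - 5) = -3*(4 - 10)*(-1)*3 - 5*(-2)/(-6) = -3*(-6*(-1))*3 - 5*(-1/6)*(-2) = -18*3 - 5/3 = -3*18 - 5/3 = -54 - 5/3 = -167/3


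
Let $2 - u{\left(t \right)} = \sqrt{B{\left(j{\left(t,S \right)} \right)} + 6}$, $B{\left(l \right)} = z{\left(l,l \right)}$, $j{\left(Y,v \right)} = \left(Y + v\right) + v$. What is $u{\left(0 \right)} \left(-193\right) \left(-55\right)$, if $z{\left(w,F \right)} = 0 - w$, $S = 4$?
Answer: $21230 - 10615 i \sqrt{2} \approx 21230.0 - 15012.0 i$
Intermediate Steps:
$j{\left(Y,v \right)} = Y + 2 v$
$z{\left(w,F \right)} = - w$
$B{\left(l \right)} = - l$
$u{\left(t \right)} = 2 - \sqrt{-2 - t}$ ($u{\left(t \right)} = 2 - \sqrt{- (t + 2 \cdot 4) + 6} = 2 - \sqrt{- (t + 8) + 6} = 2 - \sqrt{- (8 + t) + 6} = 2 - \sqrt{\left(-8 - t\right) + 6} = 2 - \sqrt{-2 - t}$)
$u{\left(0 \right)} \left(-193\right) \left(-55\right) = \left(2 - \sqrt{-2 - 0}\right) \left(-193\right) \left(-55\right) = \left(2 - \sqrt{-2 + 0}\right) \left(-193\right) \left(-55\right) = \left(2 - \sqrt{-2}\right) \left(-193\right) \left(-55\right) = \left(2 - i \sqrt{2}\right) \left(-193\right) \left(-55\right) = \left(-386 + 193 i \sqrt{2}\right) \left(-55\right) = 21230 - 10615 i \sqrt{2}$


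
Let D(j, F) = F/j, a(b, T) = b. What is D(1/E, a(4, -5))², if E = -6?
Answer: 576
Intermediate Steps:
D(1/E, a(4, -5))² = (4/(1/(-6)))² = (4/(-⅙))² = (4*(-6))² = (-24)² = 576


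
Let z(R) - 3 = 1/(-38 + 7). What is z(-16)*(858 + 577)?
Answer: 132020/31 ≈ 4258.7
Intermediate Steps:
z(R) = 92/31 (z(R) = 3 + 1/(-38 + 7) = 3 + 1/(-31) = 3 - 1/31 = 92/31)
z(-16)*(858 + 577) = 92*(858 + 577)/31 = (92/31)*1435 = 132020/31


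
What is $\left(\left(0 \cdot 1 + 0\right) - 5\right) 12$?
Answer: $-60$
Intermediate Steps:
$\left(\left(0 \cdot 1 + 0\right) - 5\right) 12 = \left(\left(0 + 0\right) - 5\right) 12 = \left(0 - 5\right) 12 = \left(-5\right) 12 = -60$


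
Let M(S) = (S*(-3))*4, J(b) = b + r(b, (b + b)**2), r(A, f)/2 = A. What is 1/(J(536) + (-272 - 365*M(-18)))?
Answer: -1/77504 ≈ -1.2903e-5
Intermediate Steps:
r(A, f) = 2*A
J(b) = 3*b (J(b) = b + 2*b = 3*b)
M(S) = -12*S (M(S) = -3*S*4 = -12*S)
1/(J(536) + (-272 - 365*M(-18))) = 1/(3*536 + (-272 - (-4380)*(-18))) = 1/(1608 + (-272 - 365*216)) = 1/(1608 + (-272 - 78840)) = 1/(1608 - 79112) = 1/(-77504) = -1/77504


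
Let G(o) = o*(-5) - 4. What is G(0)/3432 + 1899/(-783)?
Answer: -20125/8294 ≈ -2.4265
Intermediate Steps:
G(o) = -4 - 5*o (G(o) = -5*o - 4 = -4 - 5*o)
G(0)/3432 + 1899/(-783) = (-4 - 5*0)/3432 + 1899/(-783) = (-4 + 0)*(1/3432) + 1899*(-1/783) = -4*1/3432 - 211/87 = -1/858 - 211/87 = -20125/8294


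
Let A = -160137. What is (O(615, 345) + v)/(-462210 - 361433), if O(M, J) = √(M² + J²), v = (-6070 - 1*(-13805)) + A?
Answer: 152402/823643 - 15*√2210/823643 ≈ 0.18418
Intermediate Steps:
v = -152402 (v = (-6070 - 1*(-13805)) - 160137 = (-6070 + 13805) - 160137 = 7735 - 160137 = -152402)
O(M, J) = √(J² + M²)
(O(615, 345) + v)/(-462210 - 361433) = (√(345² + 615²) - 152402)/(-462210 - 361433) = (√(119025 + 378225) - 152402)/(-823643) = (√497250 - 152402)*(-1/823643) = (15*√2210 - 152402)*(-1/823643) = (-152402 + 15*√2210)*(-1/823643) = 152402/823643 - 15*√2210/823643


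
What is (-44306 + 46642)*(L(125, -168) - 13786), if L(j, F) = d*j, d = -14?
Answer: -36292096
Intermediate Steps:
L(j, F) = -14*j
(-44306 + 46642)*(L(125, -168) - 13786) = (-44306 + 46642)*(-14*125 - 13786) = 2336*(-1750 - 13786) = 2336*(-15536) = -36292096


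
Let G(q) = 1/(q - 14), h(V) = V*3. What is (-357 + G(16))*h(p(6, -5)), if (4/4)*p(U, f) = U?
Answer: -6417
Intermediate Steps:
p(U, f) = U
h(V) = 3*V
G(q) = 1/(-14 + q)
(-357 + G(16))*h(p(6, -5)) = (-357 + 1/(-14 + 16))*(3*6) = (-357 + 1/2)*18 = (-357 + ½)*18 = -713/2*18 = -6417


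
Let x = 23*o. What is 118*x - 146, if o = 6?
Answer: 16138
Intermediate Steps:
x = 138 (x = 23*6 = 138)
118*x - 146 = 118*138 - 146 = 16284 - 146 = 16138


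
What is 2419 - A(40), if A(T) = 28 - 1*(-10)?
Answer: 2381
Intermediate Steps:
A(T) = 38 (A(T) = 28 + 10 = 38)
2419 - A(40) = 2419 - 1*38 = 2419 - 38 = 2381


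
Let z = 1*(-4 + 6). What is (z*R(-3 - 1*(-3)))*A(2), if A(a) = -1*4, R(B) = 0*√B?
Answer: 0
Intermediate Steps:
R(B) = 0
A(a) = -4
z = 2 (z = 1*2 = 2)
(z*R(-3 - 1*(-3)))*A(2) = (2*0)*(-4) = 0*(-4) = 0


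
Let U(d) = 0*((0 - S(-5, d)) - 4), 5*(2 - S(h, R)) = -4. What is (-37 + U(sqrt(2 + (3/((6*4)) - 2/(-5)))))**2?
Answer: 1369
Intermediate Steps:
S(h, R) = 14/5 (S(h, R) = 2 - 1/5*(-4) = 2 + 4/5 = 14/5)
U(d) = 0 (U(d) = 0*((0 - 1*14/5) - 4) = 0*((0 - 14/5) - 4) = 0*(-14/5 - 4) = 0*(-34/5) = 0)
(-37 + U(sqrt(2 + (3/((6*4)) - 2/(-5)))))**2 = (-37 + 0)**2 = (-37)**2 = 1369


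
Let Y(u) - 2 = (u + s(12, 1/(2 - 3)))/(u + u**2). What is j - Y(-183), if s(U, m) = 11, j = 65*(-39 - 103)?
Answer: -153740410/16653 ≈ -9232.0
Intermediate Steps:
j = -9230 (j = 65*(-142) = -9230)
Y(u) = 2 + (11 + u)/(u + u**2) (Y(u) = 2 + (u + 11)/(u + u**2) = 2 + (11 + u)/(u + u**2))
j - Y(-183) = -9230 - (11 + 2*(-183)**2 + 3*(-183))/((-183)*(1 - 183)) = -9230 - (-1)*(11 + 2*33489 - 549)/(183*(-182)) = -9230 - (-1)*(-1)*(11 + 66978 - 549)/(183*182) = -9230 - (-1)*(-1)*66440/(183*182) = -9230 - 1*33220/16653 = -9230 - 33220/16653 = -153740410/16653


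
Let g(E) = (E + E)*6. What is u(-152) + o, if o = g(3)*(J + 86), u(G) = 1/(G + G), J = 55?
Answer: 1543103/304 ≈ 5076.0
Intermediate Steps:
u(G) = 1/(2*G)
g(E) = 12*E (g(E) = (2*E)*6 = 12*E)
o = 5076 (o = (12*3)*(55 + 86) = 36*141 = 5076)
u(-152) + o = (½)/(-152) + 5076 = (½)*(-1/152) + 5076 = -1/304 + 5076 = 1543103/304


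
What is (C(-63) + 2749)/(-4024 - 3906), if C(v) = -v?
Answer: -1406/3965 ≈ -0.35460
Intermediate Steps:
(C(-63) + 2749)/(-4024 - 3906) = (-1*(-63) + 2749)/(-4024 - 3906) = (63 + 2749)/(-7930) = 2812*(-1/7930) = -1406/3965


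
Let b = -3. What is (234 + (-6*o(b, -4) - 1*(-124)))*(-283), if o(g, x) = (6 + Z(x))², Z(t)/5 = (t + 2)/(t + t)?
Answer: -96503/8 ≈ -12063.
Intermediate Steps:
Z(t) = 5*(2 + t)/(2*t) (Z(t) = 5*((t + 2)/(t + t)) = 5*((2 + t)/((2*t))) = 5*((2 + t)*(1/(2*t))) = 5*((2 + t)/(2*t)) = 5*(2 + t)/(2*t))
o(g, x) = (17/2 + 5/x)² (o(g, x) = (6 + (5/2 + 5/x))² = (17/2 + 5/x)²)
(234 + (-6*o(b, -4) - 1*(-124)))*(-283) = (234 + (-3*(10 + 17*(-4))²/(2*(-4)²) - 1*(-124)))*(-283) = (234 + (-3*(10 - 68)²/(2*16) + 124))*(-283) = (234 + (-3*(-58)²/(2*16) + 124))*(-283) = (234 + (-3*3364/(2*16) + 124))*(-283) = (234 + (-6*841/16 + 124))*(-283) = (234 + (-2523/8 + 124))*(-283) = (234 - 1531/8)*(-283) = (341/8)*(-283) = -96503/8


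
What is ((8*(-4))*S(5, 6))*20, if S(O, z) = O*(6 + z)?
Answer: -38400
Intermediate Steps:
((8*(-4))*S(5, 6))*20 = ((8*(-4))*(5*(6 + 6)))*20 = -160*12*20 = -32*60*20 = -1920*20 = -38400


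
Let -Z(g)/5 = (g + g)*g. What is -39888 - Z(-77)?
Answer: 19402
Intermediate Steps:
Z(g) = -10*g**2 (Z(g) = -5*(g + g)*g = -5*2*g*g = -10*g**2)
-39888 - Z(-77) = -39888 - (-10)*(-77)**2 = -39888 - (-10)*5929 = -39888 - 1*(-59290) = -39888 + 59290 = 19402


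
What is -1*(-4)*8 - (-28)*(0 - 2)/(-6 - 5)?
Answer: 408/11 ≈ 37.091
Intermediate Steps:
-1*(-4)*8 - (-28)*(0 - 2)/(-6 - 5) = 4*8 - (-28)*(-2/(-11)) = 32 - (-28)*(-2*(-1/11)) = 32 - (-28)*2/11 = 32 - 1*(-56/11) = 32 + 56/11 = 408/11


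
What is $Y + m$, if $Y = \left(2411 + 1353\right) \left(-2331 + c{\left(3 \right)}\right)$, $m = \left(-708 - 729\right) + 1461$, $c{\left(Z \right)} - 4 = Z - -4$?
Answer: $-8732456$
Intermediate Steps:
$c{\left(Z \right)} = 8 + Z$ ($c{\left(Z \right)} = 4 + \left(Z - -4\right) = 4 + \left(Z + 4\right) = 4 + \left(4 + Z\right) = 8 + Z$)
$m = 24$ ($m = -1437 + 1461 = 24$)
$Y = -8732480$ ($Y = \left(2411 + 1353\right) \left(-2331 + \left(8 + 3\right)\right) = 3764 \left(-2331 + 11\right) = 3764 \left(-2320\right) = -8732480$)
$Y + m = -8732480 + 24 = -8732456$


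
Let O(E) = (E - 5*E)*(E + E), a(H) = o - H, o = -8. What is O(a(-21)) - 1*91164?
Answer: -92516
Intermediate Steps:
a(H) = -8 - H
O(E) = -8*E² (O(E) = (-4*E)*(2*E) = -8*E²)
O(a(-21)) - 1*91164 = -8*(-8 - 1*(-21))² - 1*91164 = -8*(-8 + 21)² - 91164 = -8*13² - 91164 = -8*169 - 91164 = -1352 - 91164 = -92516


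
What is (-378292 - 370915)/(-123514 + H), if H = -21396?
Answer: 749207/144910 ≈ 5.1702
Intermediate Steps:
(-378292 - 370915)/(-123514 + H) = (-378292 - 370915)/(-123514 - 21396) = -749207/(-144910) = -749207*(-1/144910) = 749207/144910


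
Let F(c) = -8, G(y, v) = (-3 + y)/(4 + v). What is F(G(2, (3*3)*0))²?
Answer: 64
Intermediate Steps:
G(y, v) = (-3 + y)/(4 + v)
F(G(2, (3*3)*0))² = (-8)² = 64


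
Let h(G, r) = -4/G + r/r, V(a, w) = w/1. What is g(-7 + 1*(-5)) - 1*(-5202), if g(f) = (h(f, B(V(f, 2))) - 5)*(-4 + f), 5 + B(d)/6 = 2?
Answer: 15782/3 ≈ 5260.7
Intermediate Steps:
V(a, w) = w (V(a, w) = w*1 = w)
B(d) = -18 (B(d) = -30 + 6*2 = -30 + 12 = -18)
h(G, r) = 1 - 4/G (h(G, r) = -4/G + 1 = 1 - 4/G)
g(f) = (-5 + (-4 + f)/f)*(-4 + f) (g(f) = ((-4 + f)/f - 5)*(-4 + f) = (-5 + (-4 + f)/f)*(-4 + f))
g(-7 + 1*(-5)) - 1*(-5202) = (12 - 4*(-7 + 1*(-5)) + 16/(-7 + 1*(-5))) - 1*(-5202) = (12 - 4*(-7 - 5) + 16/(-7 - 5)) + 5202 = (12 - 4*(-12) + 16/(-12)) + 5202 = (12 + 48 + 16*(-1/12)) + 5202 = (12 + 48 - 4/3) + 5202 = 176/3 + 5202 = 15782/3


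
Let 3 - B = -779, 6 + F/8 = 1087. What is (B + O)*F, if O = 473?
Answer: 10853240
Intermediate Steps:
F = 8648 (F = -48 + 8*1087 = -48 + 8696 = 8648)
B = 782 (B = 3 - 1*(-779) = 3 + 779 = 782)
(B + O)*F = (782 + 473)*8648 = 1255*8648 = 10853240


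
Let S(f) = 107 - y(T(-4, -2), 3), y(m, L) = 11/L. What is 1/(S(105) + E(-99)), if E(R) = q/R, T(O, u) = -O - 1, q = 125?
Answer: 99/10105 ≈ 0.0097971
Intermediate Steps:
T(O, u) = -1 - O
S(f) = 310/3 (S(f) = 107 - 11/3 = 310/3)
E(R) = 125/R
1/(S(105) + E(-99)) = 1/(310/3 + 125/(-99)) = 1/(310/3 + 125*(-1/99)) = 1/(310/3 - 125/99) = 1/(10105/99) = 99/10105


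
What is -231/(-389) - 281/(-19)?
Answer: 113698/7391 ≈ 15.383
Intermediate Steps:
-231/(-389) - 281/(-19) = -231*(-1/389) - 281*(-1/19) = 231/389 + 281/19 = 113698/7391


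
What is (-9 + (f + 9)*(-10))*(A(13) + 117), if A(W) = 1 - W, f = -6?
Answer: -4095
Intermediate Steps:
(-9 + (f + 9)*(-10))*(A(13) + 117) = (-9 + (-6 + 9)*(-10))*((1 - 1*13) + 117) = (-9 + 3*(-10))*((1 - 13) + 117) = (-9 - 30)*(-12 + 117) = -39*105 = -4095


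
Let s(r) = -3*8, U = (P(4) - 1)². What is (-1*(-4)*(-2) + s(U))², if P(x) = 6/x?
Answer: 1024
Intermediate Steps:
U = ¼ (U = (6/4 - 1)² = (6*(¼) - 1)² = (3/2 - 1)² = (½)² = ¼ ≈ 0.25000)
s(r) = -24
(-1*(-4)*(-2) + s(U))² = (-1*(-4)*(-2) - 24)² = (4*(-2) - 24)² = (-8 - 24)² = (-32)² = 1024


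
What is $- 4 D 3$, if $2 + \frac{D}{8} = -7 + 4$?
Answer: $480$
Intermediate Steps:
$D = -40$ ($D = -16 + 8 \left(-7 + 4\right) = -16 + 8 \left(-3\right) = -16 - 24 = -40$)
$- 4 D 3 = \left(-4\right) \left(-40\right) 3 = 160 \cdot 3 = 480$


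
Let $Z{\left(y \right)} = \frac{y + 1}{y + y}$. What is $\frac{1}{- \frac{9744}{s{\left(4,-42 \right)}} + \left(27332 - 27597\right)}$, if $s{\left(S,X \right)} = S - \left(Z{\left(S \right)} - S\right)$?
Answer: $- \frac{59}{93587} \approx -0.00063043$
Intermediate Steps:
$Z{\left(y \right)} = \frac{1 + y}{2 y}$
$s{\left(S,X \right)} = 2 S - \frac{1 + S}{2 S}$ ($s{\left(S,X \right)} = S - \left(\frac{1 + S}{2 S} - S\right) = S - \left(- S + \frac{1 + S}{2 S}\right) = S + \left(S - \frac{1 + S}{2 S}\right) = 2 S - \frac{1 + S}{2 S}$)
$\frac{1}{- \frac{9744}{s{\left(4,-42 \right)}} + \left(27332 - 27597\right)} = \frac{1}{- \frac{9744}{\frac{1}{2} \cdot \frac{1}{4} \left(-1 - 4 + 4 \cdot 4^{2}\right)} + \left(27332 - 27597\right)} = \frac{1}{- \frac{9744}{\frac{1}{2} \cdot \frac{1}{4} \left(-1 - 4 + 4 \cdot 16\right)} - 265} = \frac{1}{- \frac{9744}{\frac{1}{2} \cdot \frac{1}{4} \left(-1 - 4 + 64\right)} - 265} = \frac{1}{- \frac{9744}{\frac{1}{2} \cdot \frac{1}{4} \cdot 59} - 265} = \frac{1}{- \frac{9744}{\frac{59}{8}} - 265} = \frac{1}{\left(-9744\right) \frac{8}{59} - 265} = \frac{1}{- \frac{77952}{59} - 265} = \frac{1}{- \frac{93587}{59}} = - \frac{59}{93587}$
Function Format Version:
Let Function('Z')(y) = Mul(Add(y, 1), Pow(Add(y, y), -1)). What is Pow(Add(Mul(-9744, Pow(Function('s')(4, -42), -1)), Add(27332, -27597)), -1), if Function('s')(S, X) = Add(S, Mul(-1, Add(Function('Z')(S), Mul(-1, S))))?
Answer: Rational(-59, 93587) ≈ -0.00063043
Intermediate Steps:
Function('Z')(y) = Mul(Rational(1, 2), Pow(y, -1), Add(1, y)) (Function('Z')(y) = Mul(Add(1, y), Pow(Mul(2, y), -1)) = Mul(Add(1, y), Mul(Rational(1, 2), Pow(y, -1))) = Mul(Rational(1, 2), Pow(y, -1), Add(1, y)))
Function('s')(S, X) = Add(Mul(2, S), Mul(Rational(-1, 2), Pow(S, -1), Add(1, S))) (Function('s')(S, X) = Add(S, Mul(-1, Add(Mul(Rational(1, 2), Pow(S, -1), Add(1, S)), Mul(-1, S)))) = Add(S, Mul(-1, Add(Mul(-1, S), Mul(Rational(1, 2), Pow(S, -1), Add(1, S))))) = Add(S, Add(S, Mul(Rational(-1, 2), Pow(S, -1), Add(1, S)))) = Add(Mul(2, S), Mul(Rational(-1, 2), Pow(S, -1), Add(1, S))))
Pow(Add(Mul(-9744, Pow(Function('s')(4, -42), -1)), Add(27332, -27597)), -1) = Pow(Add(Mul(-9744, Pow(Mul(Rational(1, 2), Pow(4, -1), Add(-1, Mul(-1, 4), Mul(4, Pow(4, 2)))), -1)), Add(27332, -27597)), -1) = Pow(Add(Mul(-9744, Pow(Mul(Rational(1, 2), Rational(1, 4), Add(-1, -4, Mul(4, 16))), -1)), -265), -1) = Pow(Add(Mul(-9744, Pow(Mul(Rational(1, 2), Rational(1, 4), Add(-1, -4, 64)), -1)), -265), -1) = Pow(Add(Mul(-9744, Pow(Mul(Rational(1, 2), Rational(1, 4), 59), -1)), -265), -1) = Pow(Add(Mul(-9744, Pow(Rational(59, 8), -1)), -265), -1) = Pow(Add(Mul(-9744, Rational(8, 59)), -265), -1) = Pow(Add(Rational(-77952, 59), -265), -1) = Pow(Rational(-93587, 59), -1) = Rational(-59, 93587)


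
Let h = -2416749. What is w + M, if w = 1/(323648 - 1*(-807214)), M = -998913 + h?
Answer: -3862642360643/1130862 ≈ -3.4157e+6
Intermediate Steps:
M = -3415662 (M = -998913 - 2416749 = -3415662)
w = 1/1130862 (w = 1/(323648 + 807214) = 1/1130862 ≈ 8.8428e-7)
w + M = 1/1130862 - 3415662 = -3862642360643/1130862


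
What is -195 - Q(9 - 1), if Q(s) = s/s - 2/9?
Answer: -1762/9 ≈ -195.78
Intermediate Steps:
Q(s) = 7/9 (Q(s) = 1 - 2*1/9 = 1 - 2/9 = 7/9)
-195 - Q(9 - 1) = -195 - 1*7/9 = -195 - 7/9 = -1762/9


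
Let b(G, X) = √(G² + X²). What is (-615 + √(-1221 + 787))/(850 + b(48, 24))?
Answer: -52275/71962 + 738*√5/35981 - 6*I*√2170/179905 + 85*I*√434/71962 ≈ -0.68056 + 0.023054*I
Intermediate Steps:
(-615 + √(-1221 + 787))/(850 + b(48, 24)) = (-615 + √(-1221 + 787))/(850 + √(48² + 24²)) = (-615 + √(-434))/(850 + √(2304 + 576)) = (-615 + I*√434)/(850 + √2880) = (-615 + I*√434)/(850 + 24*√5)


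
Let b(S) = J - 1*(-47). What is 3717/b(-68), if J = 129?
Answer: 3717/176 ≈ 21.119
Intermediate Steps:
b(S) = 176 (b(S) = 129 - 1*(-47) = 129 + 47 = 176)
3717/b(-68) = 3717/176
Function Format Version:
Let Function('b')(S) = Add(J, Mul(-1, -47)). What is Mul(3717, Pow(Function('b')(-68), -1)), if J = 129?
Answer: Rational(3717, 176) ≈ 21.119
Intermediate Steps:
Function('b')(S) = 176 (Function('b')(S) = Add(129, Mul(-1, -47)) = Add(129, 47) = 176)
Mul(3717, Pow(Function('b')(-68), -1)) = Mul(3717, Pow(176, -1)) = Mul(3717, Rational(1, 176)) = Rational(3717, 176)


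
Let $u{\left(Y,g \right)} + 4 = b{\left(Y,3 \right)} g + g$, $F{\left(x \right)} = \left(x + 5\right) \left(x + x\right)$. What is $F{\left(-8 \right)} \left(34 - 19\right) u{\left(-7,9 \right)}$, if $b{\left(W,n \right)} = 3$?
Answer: $23040$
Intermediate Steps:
$F{\left(x \right)} = 2 x \left(5 + x\right)$ ($F{\left(x \right)} = \left(5 + x\right) 2 x = 2 x \left(5 + x\right)$)
$u{\left(Y,g \right)} = -4 + 4 g$ ($u{\left(Y,g \right)} = -4 + \left(3 g + g\right) = -4 + 4 g$)
$F{\left(-8 \right)} \left(34 - 19\right) u{\left(-7,9 \right)} = 2 \left(-8\right) \left(5 - 8\right) \left(34 - 19\right) \left(-4 + 4 \cdot 9\right) = 2 \left(-8\right) \left(-3\right) \left(34 - 19\right) \left(-4 + 36\right) = 48 \cdot 15 \cdot 32 = 720 \cdot 32 = 23040$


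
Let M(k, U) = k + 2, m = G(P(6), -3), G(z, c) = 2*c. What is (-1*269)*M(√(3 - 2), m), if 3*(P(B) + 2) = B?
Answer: -807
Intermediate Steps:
P(B) = -2 + B/3
m = -6 (m = 2*(-3) = -6)
M(k, U) = 2 + k
(-1*269)*M(√(3 - 2), m) = (-1*269)*(2 + √(3 - 2)) = -269*(2 + √1) = -269*(2 + 1) = -269*3 = -807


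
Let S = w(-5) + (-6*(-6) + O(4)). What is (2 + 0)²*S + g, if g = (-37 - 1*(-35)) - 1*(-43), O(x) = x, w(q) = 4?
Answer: 217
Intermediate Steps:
g = 41 (g = (-37 + 35) + 43 = -2 + 43 = 41)
S = 44 (S = 4 + (-6*(-6) + 4) = 4 + (36 + 4) = 4 + 40 = 44)
(2 + 0)²*S + g = (2 + 0)²*44 + 41 = 2²*44 + 41 = 4*44 + 41 = 176 + 41 = 217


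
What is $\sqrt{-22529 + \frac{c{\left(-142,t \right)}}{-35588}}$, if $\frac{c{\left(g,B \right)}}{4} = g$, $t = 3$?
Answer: $\frac{i \sqrt{1783317980787}}{8897} \approx 150.1 i$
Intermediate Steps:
$c{\left(g,B \right)} = 4 g$
$\sqrt{-22529 + \frac{c{\left(-142,t \right)}}{-35588}} = \sqrt{-22529 + \frac{4 \left(-142\right)}{-35588}} = \sqrt{-22529 - - \frac{142}{8897}} = \sqrt{-22529 + \frac{142}{8897}} = \sqrt{- \frac{200440371}{8897}} = \frac{i \sqrt{1783317980787}}{8897}$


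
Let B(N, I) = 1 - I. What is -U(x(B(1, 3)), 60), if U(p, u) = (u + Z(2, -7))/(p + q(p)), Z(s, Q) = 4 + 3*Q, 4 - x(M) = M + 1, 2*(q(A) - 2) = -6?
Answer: -43/4 ≈ -10.750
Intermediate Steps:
q(A) = -1 (q(A) = 2 + (1/2)*(-6) = 2 - 3 = -1)
x(M) = 3 - M (x(M) = 4 - (M + 1) = 4 - (1 + M) = 4 + (-1 - M) = 3 - M)
U(p, u) = (-17 + u)/(-1 + p) (U(p, u) = (u + (4 + 3*(-7)))/(p - 1) = (u + (4 - 21))/(-1 + p) = (u - 17)/(-1 + p) = (-17 + u)/(-1 + p))
-U(x(B(1, 3)), 60) = -(-17 + 60)/(-1 + (3 - (1 - 1*3))) = -43/(-1 + (3 - (1 - 3))) = -43/(-1 + (3 - 1*(-2))) = -43/(-1 + (3 + 2)) = -43/(-1 + 5) = -43/4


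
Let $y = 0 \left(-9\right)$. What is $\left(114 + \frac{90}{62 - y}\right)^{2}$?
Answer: $\frac{12809241}{961} \approx 13329.0$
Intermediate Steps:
$y = 0$
$\left(114 + \frac{90}{62 - y}\right)^{2} = \left(114 + \frac{90}{62 - 0}\right)^{2} = \left(114 + \frac{90}{62 + 0}\right)^{2} = \left(114 + \frac{90}{62}\right)^{2} = \left(114 + 90 \cdot \frac{1}{62}\right)^{2} = \left(114 + \frac{45}{31}\right)^{2} = \left(\frac{3579}{31}\right)^{2} = \frac{12809241}{961}$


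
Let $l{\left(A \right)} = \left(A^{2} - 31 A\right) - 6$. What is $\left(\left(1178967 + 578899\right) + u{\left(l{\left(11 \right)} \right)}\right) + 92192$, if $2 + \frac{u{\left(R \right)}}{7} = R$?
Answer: $1848462$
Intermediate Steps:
$l{\left(A \right)} = -6 + A^{2} - 31 A$
$u{\left(R \right)} = -14 + 7 R$
$\left(\left(1178967 + 578899\right) + u{\left(l{\left(11 \right)} \right)}\right) + 92192 = \left(\left(1178967 + 578899\right) + \left(-14 + 7 \left(-6 + 11^{2} - 341\right)\right)\right) + 92192 = \left(1757866 + \left(-14 + 7 \left(-6 + 121 - 341\right)\right)\right) + 92192 = \left(1757866 + \left(-14 + 7 \left(-226\right)\right)\right) + 92192 = \left(1757866 - 1596\right) + 92192 = 1756270 + 92192 = 1848462$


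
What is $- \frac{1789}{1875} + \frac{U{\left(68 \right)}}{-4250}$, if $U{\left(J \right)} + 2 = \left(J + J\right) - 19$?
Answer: $- \frac{62551}{63750} \approx -0.98119$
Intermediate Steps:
$U{\left(J \right)} = -21 + 2 J$ ($U{\left(J \right)} = -2 + \left(\left(J + J\right) - 19\right) = -2 + \left(2 J - 19\right) = -2 + \left(-19 + 2 J\right) = -21 + 2 J$)
$- \frac{1789}{1875} + \frac{U{\left(68 \right)}}{-4250} = - \frac{1789}{1875} + \frac{-21 + 2 \cdot 68}{-4250} = \left(-1789\right) \frac{1}{1875} + \left(-21 + 136\right) \left(- \frac{1}{4250}\right) = - \frac{1789}{1875} + 115 \left(- \frac{1}{4250}\right) = - \frac{1789}{1875} - \frac{23}{850} = - \frac{62551}{63750}$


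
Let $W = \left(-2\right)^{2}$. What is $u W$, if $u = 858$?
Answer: $3432$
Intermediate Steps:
$W = 4$
$u W = 858 \cdot 4 = 3432$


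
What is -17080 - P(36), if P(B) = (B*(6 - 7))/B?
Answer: -17079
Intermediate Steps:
P(B) = -1 (P(B) = (B*(-1))/B = (-B)/B = -1)
-17080 - P(36) = -17080 - 1*(-1) = -17080 + 1 = -17079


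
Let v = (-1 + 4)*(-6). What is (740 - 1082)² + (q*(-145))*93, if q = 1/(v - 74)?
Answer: 10774173/92 ≈ 1.1711e+5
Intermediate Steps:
v = -18 (v = 3*(-6) = -18)
q = -1/92 (q = 1/(-18 - 74) = 1/(-92) = -1/92 ≈ -0.010870)
(740 - 1082)² + (q*(-145))*93 = (740 - 1082)² - 1/92*(-145)*93 = (-342)² + (145/92)*93 = 116964 + 13485/92 = 10774173/92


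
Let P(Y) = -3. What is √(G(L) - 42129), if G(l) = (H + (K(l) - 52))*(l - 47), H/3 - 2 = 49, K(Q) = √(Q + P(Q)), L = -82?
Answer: √(-55158 - 129*I*√85) ≈ 2.532 - 234.87*I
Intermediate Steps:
K(Q) = √(-3 + Q) (K(Q) = √(Q - 3) = √(-3 + Q))
H = 153 (H = 6 + 3*49 = 6 + 147 = 153)
G(l) = (-47 + l)*(101 + √(-3 + l)) (G(l) = (153 + (√(-3 + l) - 52))*(l - 47) = (153 + (-52 + √(-3 + l)))*(-47 + l) = (101 + √(-3 + l))*(-47 + l) = (-47 + l)*(101 + √(-3 + l)))
√(G(L) - 42129) = √((-4747 - 47*√(-3 - 82) + 101*(-82) - 82*√(-3 - 82)) - 42129) = √((-4747 - 47*I*√85 - 8282 - 82*I*√85) - 42129) = √((-13029 - 129*I*√85) - 42129) = √(-55158 - 129*I*√85)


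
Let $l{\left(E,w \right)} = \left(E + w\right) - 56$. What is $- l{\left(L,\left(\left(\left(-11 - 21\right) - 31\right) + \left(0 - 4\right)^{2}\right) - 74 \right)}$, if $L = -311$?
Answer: $488$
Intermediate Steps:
$l{\left(E,w \right)} = -56 + E + w$
$- l{\left(L,\left(\left(\left(-11 - 21\right) - 31\right) + \left(0 - 4\right)^{2}\right) - 74 \right)} = - (-56 - 311 - \left(137 - \left(0 - 4\right)^{2}\right)) = - (-56 - 311 - \left(137 - 16\right)) = - (-56 - 311 + \left(\left(-63 + 16\right) - 74\right)) = - (-56 - 311 - 121) = \left(-1\right) \left(-488\right) = 488$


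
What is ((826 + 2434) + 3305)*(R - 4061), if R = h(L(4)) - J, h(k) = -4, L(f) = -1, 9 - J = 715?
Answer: -22051835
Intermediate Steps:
J = -706 (J = 9 - 1*715 = 9 - 715 = -706)
R = 702 (R = -4 - 1*(-706) = -4 + 706 = 702)
((826 + 2434) + 3305)*(R - 4061) = ((826 + 2434) + 3305)*(702 - 4061) = (3260 + 3305)*(-3359) = 6565*(-3359) = -22051835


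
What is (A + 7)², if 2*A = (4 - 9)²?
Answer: 1521/4 ≈ 380.25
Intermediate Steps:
A = 25/2 (A = (4 - 9)²/2 = (½)*(-5)² = (½)*25 = 25/2 ≈ 12.500)
(A + 7)² = (25/2 + 7)² = (39/2)² = 1521/4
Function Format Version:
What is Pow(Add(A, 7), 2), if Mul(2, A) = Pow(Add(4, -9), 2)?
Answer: Rational(1521, 4) ≈ 380.25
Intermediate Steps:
A = Rational(25, 2) (A = Mul(Rational(1, 2), Pow(Add(4, -9), 2)) = Mul(Rational(1, 2), Pow(-5, 2)) = Mul(Rational(1, 2), 25) = Rational(25, 2) ≈ 12.500)
Pow(Add(A, 7), 2) = Pow(Add(Rational(25, 2), 7), 2) = Pow(Rational(39, 2), 2) = Rational(1521, 4)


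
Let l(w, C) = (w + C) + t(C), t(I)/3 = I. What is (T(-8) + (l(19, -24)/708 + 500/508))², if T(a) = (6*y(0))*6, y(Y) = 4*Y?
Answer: 6196995841/8084887056 ≈ 0.76649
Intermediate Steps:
t(I) = 3*I
T(a) = 0 (T(a) = (6*(4*0))*6 = (6*0)*6 = 0*6 = 0)
l(w, C) = w + 4*C (l(w, C) = (w + C) + 3*C = (C + w) + 3*C = w + 4*C)
(T(-8) + (l(19, -24)/708 + 500/508))² = (0 + ((19 + 4*(-24))/708 + 500/508))² = (0 + ((19 - 96)*(1/708) + 500*(1/508)))² = (0 + (-77*1/708 + 125/127))² = (0 + (-77/708 + 125/127))² = (0 + 78721/89916)² = (78721/89916)² = 6196995841/8084887056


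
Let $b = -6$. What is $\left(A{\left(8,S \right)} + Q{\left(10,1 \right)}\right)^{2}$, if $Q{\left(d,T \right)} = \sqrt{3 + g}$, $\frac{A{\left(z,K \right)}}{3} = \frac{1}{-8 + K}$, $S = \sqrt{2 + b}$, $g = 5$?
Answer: $\frac{\left(-12 - 3 i + 68 \sqrt{2}\right)^{2}}{1156} \approx 6.1202 - 0.43685 i$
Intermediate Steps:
$S = 2 i$ ($S = \sqrt{2 - 6} = \sqrt{-4} = 2 i \approx 2.0 i$)
$A{\left(z,K \right)} = \frac{3}{-8 + K}$
$Q{\left(d,T \right)} = 2 \sqrt{2}$ ($Q{\left(d,T \right)} = \sqrt{3 + 5} = \sqrt{8} = 2 \sqrt{2}$)
$\left(A{\left(8,S \right)} + Q{\left(10,1 \right)}\right)^{2} = \left(\frac{3}{-8 + 2 i} + 2 \sqrt{2}\right)^{2} = \left(3 \frac{-8 - 2 i}{68} + 2 \sqrt{2}\right)^{2} = \left(\frac{3 \left(-8 - 2 i\right)}{68} + 2 \sqrt{2}\right)^{2} = \left(2 \sqrt{2} + \frac{3 \left(-8 - 2 i\right)}{68}\right)^{2}$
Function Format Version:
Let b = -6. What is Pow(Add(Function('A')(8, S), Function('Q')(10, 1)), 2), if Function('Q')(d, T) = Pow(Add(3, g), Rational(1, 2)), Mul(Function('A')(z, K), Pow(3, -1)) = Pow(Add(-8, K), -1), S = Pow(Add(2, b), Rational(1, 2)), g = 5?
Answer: Mul(Rational(1, 1156), Pow(Add(-12, Mul(-3, I), Mul(68, Pow(2, Rational(1, 2)))), 2)) ≈ Add(6.1202, Mul(-0.43685, I))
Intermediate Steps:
S = Mul(2, I) (S = Pow(Add(2, -6), Rational(1, 2)) = Pow(-4, Rational(1, 2)) = Mul(2, I) ≈ Mul(2.0000, I))
Function('A')(z, K) = Mul(3, Pow(Add(-8, K), -1))
Function('Q')(d, T) = Mul(2, Pow(2, Rational(1, 2))) (Function('Q')(d, T) = Pow(Add(3, 5), Rational(1, 2)) = Pow(8, Rational(1, 2)) = Mul(2, Pow(2, Rational(1, 2))))
Pow(Add(Function('A')(8, S), Function('Q')(10, 1)), 2) = Pow(Add(Mul(3, Pow(Add(-8, Mul(2, I)), -1)), Mul(2, Pow(2, Rational(1, 2)))), 2) = Pow(Add(Mul(3, Mul(Rational(1, 68), Add(-8, Mul(-2, I)))), Mul(2, Pow(2, Rational(1, 2)))), 2) = Pow(Add(Mul(Rational(3, 68), Add(-8, Mul(-2, I))), Mul(2, Pow(2, Rational(1, 2)))), 2) = Pow(Add(Mul(2, Pow(2, Rational(1, 2))), Mul(Rational(3, 68), Add(-8, Mul(-2, I)))), 2)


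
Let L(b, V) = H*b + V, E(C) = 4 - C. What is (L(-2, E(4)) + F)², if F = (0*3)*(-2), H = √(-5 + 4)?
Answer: -4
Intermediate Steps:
H = I (H = √(-1) = I ≈ 1.0*I)
F = 0 (F = 0*(-2) = 0)
L(b, V) = V + I*b (L(b, V) = I*b + V = V + I*b)
(L(-2, E(4)) + F)² = (((4 - 1*4) + I*(-2)) + 0)² = (((4 - 4) - 2*I) + 0)² = ((0 - 2*I) + 0)² = (-2*I + 0)² = (-2*I)² = -4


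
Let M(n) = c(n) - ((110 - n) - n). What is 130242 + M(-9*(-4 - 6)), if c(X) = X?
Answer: 130402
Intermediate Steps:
M(n) = -110 + 3*n (M(n) = n - ((110 - n) - n) = n - (110 - 2*n) = n + (-110 + 2*n) = -110 + 3*n)
130242 + M(-9*(-4 - 6)) = 130242 + (-110 + 3*(-9*(-4 - 6))) = 130242 + (-110 + 3*(-9*(-10))) = 130242 + (-110 + 3*90) = 130242 + (-110 + 270) = 130242 + 160 = 130402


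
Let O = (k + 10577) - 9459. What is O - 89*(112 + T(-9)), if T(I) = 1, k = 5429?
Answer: -3510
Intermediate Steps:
O = 6547 (O = (5429 + 10577) - 9459 = 16006 - 9459 = 6547)
O - 89*(112 + T(-9)) = 6547 - 89*(112 + 1) = 6547 - 89*113 = 6547 - 10057 = -3510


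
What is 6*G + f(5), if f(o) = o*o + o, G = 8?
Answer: 78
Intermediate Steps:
f(o) = o + o² (f(o) = o² + o = o + o²)
6*G + f(5) = 6*8 + 5*(1 + 5) = 48 + 5*6 = 48 + 30 = 78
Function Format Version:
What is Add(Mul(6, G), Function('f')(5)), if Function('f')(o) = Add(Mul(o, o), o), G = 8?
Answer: 78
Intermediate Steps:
Function('f')(o) = Add(o, Pow(o, 2)) (Function('f')(o) = Add(Pow(o, 2), o) = Add(o, Pow(o, 2)))
Add(Mul(6, G), Function('f')(5)) = Add(Mul(6, 8), Mul(5, Add(1, 5))) = Add(48, Mul(5, 6)) = Add(48, 30) = 78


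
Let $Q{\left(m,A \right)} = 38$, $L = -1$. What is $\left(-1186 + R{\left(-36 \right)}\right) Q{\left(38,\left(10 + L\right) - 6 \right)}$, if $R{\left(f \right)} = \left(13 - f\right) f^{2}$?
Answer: $2368084$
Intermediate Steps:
$R{\left(f \right)} = f^{2} \left(13 - f\right)$
$\left(-1186 + R{\left(-36 \right)}\right) Q{\left(38,\left(10 + L\right) - 6 \right)} = \left(-1186 + \left(-36\right)^{2} \left(13 - -36\right)\right) 38 = \left(-1186 + 1296 \left(13 + 36\right)\right) 38 = \left(-1186 + 1296 \cdot 49\right) 38 = \left(-1186 + 63504\right) 38 = 62318 \cdot 38 = 2368084$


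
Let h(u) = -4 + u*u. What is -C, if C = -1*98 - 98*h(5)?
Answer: 2156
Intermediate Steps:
h(u) = -4 + u**2
C = -2156 (C = -1*98 - 98*(-4 + 5**2) = -98 - 98*(-4 + 25) = -98 - 98*21 = -98 - 2058 = -2156)
-C = -1*(-2156) = 2156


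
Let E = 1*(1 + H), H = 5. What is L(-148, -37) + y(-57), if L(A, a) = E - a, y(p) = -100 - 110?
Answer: -167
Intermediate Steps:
E = 6 (E = 1*(1 + 5) = 1*6 = 6)
y(p) = -210
L(A, a) = 6 - a
L(-148, -37) + y(-57) = (6 - 1*(-37)) - 210 = (6 + 37) - 210 = 43 - 210 = -167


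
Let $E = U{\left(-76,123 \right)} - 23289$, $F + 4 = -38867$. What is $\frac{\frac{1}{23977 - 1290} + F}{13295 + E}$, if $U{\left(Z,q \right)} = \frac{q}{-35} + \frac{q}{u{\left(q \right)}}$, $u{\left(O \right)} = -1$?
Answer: $\frac{2204665940}{574010269} \approx 3.8408$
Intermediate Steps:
$F = -38871$ ($F = -4 - 38867 = -38871$)
$U{\left(Z,q \right)} = - \frac{36 q}{35}$ ($U{\left(Z,q \right)} = \frac{q}{-35} + \frac{q}{-1} = q \left(- \frac{1}{35}\right) + q \left(-1\right) = - \frac{q}{35} - q = - \frac{36 q}{35}$)
$E = - \frac{819543}{35}$ ($E = \left(- \frac{36}{35}\right) 123 - 23289 = - \frac{4428}{35} - 23289 = - \frac{819543}{35} \approx -23416.0$)
$\frac{\frac{1}{23977 - 1290} + F}{13295 + E} = \frac{\frac{1}{23977 - 1290} - 38871}{13295 - \frac{819543}{35}} = \frac{\frac{1}{22687} - 38871}{- \frac{354218}{35}} = \left(\frac{1}{22687} - 38871\right) \left(- \frac{35}{354218}\right) = \left(- \frac{881866376}{22687}\right) \left(- \frac{35}{354218}\right) = \frac{2204665940}{574010269}$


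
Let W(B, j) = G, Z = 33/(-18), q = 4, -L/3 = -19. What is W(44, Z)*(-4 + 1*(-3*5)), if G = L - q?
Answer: -1007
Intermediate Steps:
L = 57 (L = -3*(-19) = 57)
Z = -11/6 (Z = 33*(-1/18) = -11/6 ≈ -1.8333)
G = 53 (G = 57 - 1*4 = 57 - 4 = 53)
W(B, j) = 53
W(44, Z)*(-4 + 1*(-3*5)) = 53*(-4 + 1*(-3*5)) = 53*(-4 + 1*(-15)) = 53*(-4 - 15) = 53*(-19) = -1007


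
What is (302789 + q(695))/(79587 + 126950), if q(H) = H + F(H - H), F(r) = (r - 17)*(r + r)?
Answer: 303484/206537 ≈ 1.4694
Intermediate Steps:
F(r) = 2*r*(-17 + r) (F(r) = (-17 + r)*(2*r) = 2*r*(-17 + r))
q(H) = H (q(H) = H + 2*(H - H)*(-17 + (H - H)) = H + 2*0*(-17 + 0) = H + 2*0*(-17) = H + 0 = H)
(302789 + q(695))/(79587 + 126950) = (302789 + 695)/(79587 + 126950) = 303484/206537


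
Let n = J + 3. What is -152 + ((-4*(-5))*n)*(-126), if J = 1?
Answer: -10232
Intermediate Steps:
n = 4 (n = 1 + 3 = 4)
-152 + ((-4*(-5))*n)*(-126) = -152 + (-4*(-5)*4)*(-126) = -152 + (20*4)*(-126) = -152 + 80*(-126) = -152 - 10080 = -10232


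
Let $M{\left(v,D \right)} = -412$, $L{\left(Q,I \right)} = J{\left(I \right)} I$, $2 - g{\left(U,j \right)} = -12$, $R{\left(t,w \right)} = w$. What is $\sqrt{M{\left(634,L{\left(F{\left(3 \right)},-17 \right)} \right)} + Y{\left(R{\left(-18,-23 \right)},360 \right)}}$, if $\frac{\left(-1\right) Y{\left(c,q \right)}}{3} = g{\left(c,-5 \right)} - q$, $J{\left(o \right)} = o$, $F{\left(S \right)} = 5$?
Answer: $\sqrt{626} \approx 25.02$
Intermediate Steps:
$g{\left(U,j \right)} = 14$ ($g{\left(U,j \right)} = 2 - -12 = 2 + 12 = 14$)
$L{\left(Q,I \right)} = I^{2}$ ($L{\left(Q,I \right)} = I I = I^{2}$)
$Y{\left(c,q \right)} = -42 + 3 q$ ($Y{\left(c,q \right)} = - 3 \left(14 - q\right) = -42 + 3 q$)
$\sqrt{M{\left(634,L{\left(F{\left(3 \right)},-17 \right)} \right)} + Y{\left(R{\left(-18,-23 \right)},360 \right)}} = \sqrt{-412 + \left(-42 + 3 \cdot 360\right)} = \sqrt{-412 + \left(-42 + 1080\right)} = \sqrt{-412 + 1038} = \sqrt{626}$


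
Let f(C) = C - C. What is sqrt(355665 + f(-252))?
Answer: sqrt(355665) ≈ 596.38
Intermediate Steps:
f(C) = 0
sqrt(355665 + f(-252)) = sqrt(355665 + 0) = sqrt(355665)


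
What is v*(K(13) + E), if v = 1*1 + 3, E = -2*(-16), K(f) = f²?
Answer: 804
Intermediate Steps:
E = 32
v = 4 (v = 1 + 3 = 4)
v*(K(13) + E) = 4*(13² + 32) = 4*(169 + 32) = 4*201 = 804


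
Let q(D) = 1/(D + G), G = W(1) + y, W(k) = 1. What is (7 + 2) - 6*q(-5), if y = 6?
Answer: 6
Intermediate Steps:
G = 7 (G = 1 + 6 = 7)
q(D) = 1/(7 + D) (q(D) = 1/(D + 7) = 1/(7 + D))
(7 + 2) - 6*q(-5) = (7 + 2) - 6/(7 - 5) = 9 - 6/2 = 9 - 6*½ = 9 - 3 = 6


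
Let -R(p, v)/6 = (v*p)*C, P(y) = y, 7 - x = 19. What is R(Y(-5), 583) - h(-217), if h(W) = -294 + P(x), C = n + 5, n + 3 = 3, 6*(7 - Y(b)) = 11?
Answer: -90059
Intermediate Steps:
x = -12 (x = 7 - 1*19 = 7 - 19 = -12)
Y(b) = 31/6 (Y(b) = 7 - ⅙*11 = 7 - 11/6 = 31/6)
n = 0 (n = -3 + 3 = 0)
C = 5 (C = 0 + 5 = 5)
R(p, v) = -30*p*v (R(p, v) = -6*v*p*5 = -6*p*v*5 = -30*p*v)
h(W) = -306 (h(W) = -294 - 12 = -306)
R(Y(-5), 583) - h(-217) = -30*31/6*583 - 1*(-306) = -90365 + 306 = -90059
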